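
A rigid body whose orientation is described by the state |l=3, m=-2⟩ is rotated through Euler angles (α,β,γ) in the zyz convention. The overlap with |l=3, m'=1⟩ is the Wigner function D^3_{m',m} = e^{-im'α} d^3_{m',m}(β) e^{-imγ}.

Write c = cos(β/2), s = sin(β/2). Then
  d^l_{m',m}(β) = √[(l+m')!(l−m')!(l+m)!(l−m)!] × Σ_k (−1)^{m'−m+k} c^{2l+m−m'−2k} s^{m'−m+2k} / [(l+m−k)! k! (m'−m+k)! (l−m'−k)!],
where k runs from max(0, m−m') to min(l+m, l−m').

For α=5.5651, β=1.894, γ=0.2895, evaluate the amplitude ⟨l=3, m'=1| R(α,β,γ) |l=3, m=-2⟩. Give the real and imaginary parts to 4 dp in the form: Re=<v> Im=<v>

Re=-0.0063 Im=-0.0224

Split into d^3_{1,-2}(β=1.894) × two z-phases.
With c≡cos(β/2)=0.584121 and s≡sin(β/2)=0.811667, N=[24·2·1·120]^{1/2}=75.894664
The bounds max(0,m−m')=0 and min(l+m,l−m')=1 give 2 terms
  k=0: (−1)^3·75.8947/(12)·0.5841^3·0.8117^3 = -0.674017
  k=1: (−1)^4·75.8947/(24)·0.5841^1·0.8117^5 = +0.650716
d^3_{1,-2}(1.894) = -0.674017 +0.650716 = -0.023301
Attach z-rotation phases: D = e^{-i(1)(5.5651)}·(-0.023301)·e^{-i(-2)(0.2895)} = -0.006299-0.022434i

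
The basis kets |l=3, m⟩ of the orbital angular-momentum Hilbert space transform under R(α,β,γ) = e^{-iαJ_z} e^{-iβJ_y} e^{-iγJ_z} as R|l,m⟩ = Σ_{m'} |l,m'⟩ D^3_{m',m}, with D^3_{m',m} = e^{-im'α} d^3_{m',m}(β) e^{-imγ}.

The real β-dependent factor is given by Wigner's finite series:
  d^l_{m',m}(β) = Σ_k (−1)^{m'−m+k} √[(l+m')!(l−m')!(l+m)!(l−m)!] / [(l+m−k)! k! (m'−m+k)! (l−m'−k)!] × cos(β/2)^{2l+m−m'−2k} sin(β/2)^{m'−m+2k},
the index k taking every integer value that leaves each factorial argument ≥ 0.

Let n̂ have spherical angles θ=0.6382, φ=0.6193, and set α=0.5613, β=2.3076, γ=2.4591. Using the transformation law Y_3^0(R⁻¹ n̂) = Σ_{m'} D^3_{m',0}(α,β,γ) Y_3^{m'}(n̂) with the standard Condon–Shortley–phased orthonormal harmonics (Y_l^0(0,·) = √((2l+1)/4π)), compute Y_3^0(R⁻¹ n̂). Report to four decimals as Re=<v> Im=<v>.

Need the full column D^3_{m',0} for m'=−3..3 at α=0.5613, β=2.3076, γ=2.4591.
cos(β/2)=0.405016, sin(β/2)=0.914310
d^3_{-3,0}: single k=3 term ⇒ +0.227097;  D = -0.025631+0.225646i
d^3_{-2,0}: k∈[2..3] ⇒ +0.123207 -0.627882 = -0.504675;  D = -0.218696-0.454828i
d^3_{-1,0}: k∈[1..3] ⇒ +0.034518 -0.527726 +0.896456 = +0.403249;  D = +0.341376+0.214644i
d^3_{0,0}: k∈[0..3] ⇒ +0.004414 -0.202450 +1.031716 -0.584197 = +0.249482;  D = +0.249482+0.000000i
d^3_{1,0}: k∈[0..2] ⇒ -0.034518 +0.527726 -0.896456 = -0.403249;  D = -0.341376+0.214644i
d^3_{2,0}: k∈[0..1] ⇒ +0.123207 -0.627882 = -0.504675;  D = -0.218696+0.454828i
d^3_{3,0}: single k=0 term ⇒ -0.227097;  D = +0.025631+0.225646i
Y_3^{m'}(θ=0.6382,φ=0.6193) and Σ D·Y over m':
  (-0.0256+0.2256i)·(-0.0250-0.0846i)  (-0.2187-0.4548i)·(+0.0950-0.2754i)  (+0.3414+0.2146i)·(+0.3489-0.2487i)  (+0.2495+0.0000i)·(+0.0676+0.0000i)  (-0.3414+0.2146i)·(-0.3489-0.2487i)  (-0.2187+0.4548i)·(+0.0950+0.2754i)  (+0.0256+0.2256i)·(+0.0250-0.0846i)
Y_3^0(R⁻¹ n̂) = +0.109221+0.000000i

Re=0.1092 Im=0.0000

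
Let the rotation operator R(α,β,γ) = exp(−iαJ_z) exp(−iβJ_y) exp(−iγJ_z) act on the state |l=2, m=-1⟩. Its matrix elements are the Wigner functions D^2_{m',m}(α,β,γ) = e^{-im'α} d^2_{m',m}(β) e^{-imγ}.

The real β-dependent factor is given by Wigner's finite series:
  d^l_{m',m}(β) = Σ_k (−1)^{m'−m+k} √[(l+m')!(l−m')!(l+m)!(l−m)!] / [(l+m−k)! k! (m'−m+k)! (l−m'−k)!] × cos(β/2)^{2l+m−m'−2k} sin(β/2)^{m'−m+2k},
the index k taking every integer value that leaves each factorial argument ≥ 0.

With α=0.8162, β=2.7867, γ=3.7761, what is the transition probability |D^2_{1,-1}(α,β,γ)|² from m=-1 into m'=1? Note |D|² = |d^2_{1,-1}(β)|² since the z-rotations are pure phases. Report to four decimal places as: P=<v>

First d^2_{1,-1}(β=2.7867), then the phase factors e^{-i(1)α} and e^{-i(-1)γ}:
With c≡cos(β/2)=0.176517 and s≡sin(β/2)=0.984298, N=[6·1·1·6]^{1/2}=6.000000
Admissible k: 0..1 (factorial args all ≥0)
  k=0: (−1)^2·6.0000/(2)·0.1765^2·0.9843^2 = +0.090562
  k=1: (−1)^3·6.0000/(6)·0.1765^0·0.9843^4 = -0.938655
d^2_{1,-1}(2.7867) = +0.090562 -0.938655 = -0.848093
|D^2_{1,-1}|² = |d^2_{1,-1}(β)|² = (-0.848093)² = 0.719261 (the z-rotation phases have unit modulus)

P=0.7193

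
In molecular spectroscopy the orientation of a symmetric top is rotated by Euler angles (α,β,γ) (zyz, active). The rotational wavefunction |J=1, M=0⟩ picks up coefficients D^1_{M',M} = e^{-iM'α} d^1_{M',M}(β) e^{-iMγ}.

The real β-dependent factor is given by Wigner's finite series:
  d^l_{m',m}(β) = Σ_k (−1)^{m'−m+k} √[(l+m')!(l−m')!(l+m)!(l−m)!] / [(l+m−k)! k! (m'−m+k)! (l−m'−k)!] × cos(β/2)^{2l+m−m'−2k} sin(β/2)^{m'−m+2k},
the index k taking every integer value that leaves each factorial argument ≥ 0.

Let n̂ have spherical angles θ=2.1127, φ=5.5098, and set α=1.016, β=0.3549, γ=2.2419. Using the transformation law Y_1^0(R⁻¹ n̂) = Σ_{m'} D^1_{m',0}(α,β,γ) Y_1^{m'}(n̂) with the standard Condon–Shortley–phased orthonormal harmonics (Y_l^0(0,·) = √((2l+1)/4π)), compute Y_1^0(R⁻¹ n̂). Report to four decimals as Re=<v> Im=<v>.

Re=-0.2678 Im=0.0000

Need the full column D^1_{m',0} for m'=−1..1 at α=1.016, β=0.3549, γ=2.2419.
cos(β/2)=0.984297, sin(β/2)=0.176520
d^1_{-1,0}: single k=1 term ⇒ +0.245717;  D = +0.129436+0.208862i
d^1_{0,0}: k∈[0..1] ⇒ +0.968841 -0.031159 = +0.937681;  D = +0.937681+0.000000i
d^1_{1,0}: single k=0 term ⇒ -0.245717;  D = -0.129436+0.208862i
Y_1^{m'}(θ=2.1127,φ=5.5098) and Σ D·Y over m':
  (+0.1294+0.2089i)·(+0.2118+0.2068i)  (+0.9377+0.0000i)·(-0.2520+0.0000i)  (-0.1294+0.2089i)·(-0.2118+0.2068i)
Y_1^0(R⁻¹ n̂) = -0.267845+0.000000i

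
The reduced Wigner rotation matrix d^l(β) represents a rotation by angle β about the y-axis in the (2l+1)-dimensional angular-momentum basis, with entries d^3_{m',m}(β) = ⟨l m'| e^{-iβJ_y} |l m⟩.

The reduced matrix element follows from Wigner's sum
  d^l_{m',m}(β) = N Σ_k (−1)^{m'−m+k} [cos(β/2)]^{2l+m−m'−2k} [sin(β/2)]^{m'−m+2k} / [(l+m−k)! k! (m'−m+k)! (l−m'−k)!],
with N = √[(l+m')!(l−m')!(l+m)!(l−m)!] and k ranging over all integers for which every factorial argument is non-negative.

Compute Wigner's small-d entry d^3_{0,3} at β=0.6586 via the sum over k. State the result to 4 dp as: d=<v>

d=0.1281

d^3_{0,3}(β=0.6586) via Wigner's sum:
With c≡cos(β/2)=0.946269 and s≡sin(β/2)=0.323381, N=[6·6·720·1]^{1/2}=160.996894
Admissible k: 3..3 (factorial args all ≥0)
  k=3: (−1)^0·160.9969/(36)·0.9463^3·0.3234^3 = +0.128145
d^3_{0,3}(0.6586) = +0.128145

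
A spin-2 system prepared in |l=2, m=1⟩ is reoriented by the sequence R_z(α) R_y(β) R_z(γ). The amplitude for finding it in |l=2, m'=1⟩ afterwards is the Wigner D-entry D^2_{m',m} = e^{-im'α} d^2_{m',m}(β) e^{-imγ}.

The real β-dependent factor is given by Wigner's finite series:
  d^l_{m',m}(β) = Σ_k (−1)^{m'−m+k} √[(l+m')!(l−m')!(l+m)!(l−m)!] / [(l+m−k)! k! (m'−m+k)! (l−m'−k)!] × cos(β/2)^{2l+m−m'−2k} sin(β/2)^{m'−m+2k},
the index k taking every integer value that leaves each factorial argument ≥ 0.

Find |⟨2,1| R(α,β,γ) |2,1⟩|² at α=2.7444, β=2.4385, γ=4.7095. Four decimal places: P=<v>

P=0.0897

First d^2_{1,1}(β=2.4385), then the phase factors e^{-i(1)α} and e^{-i(1)γ}:
Half-angle: c=0.344350, s=0.938841. N=√(6·1·6·1)=6.000000
k: max(0,(1)−(1))=0 … min(2+(1),2−(1))=1
  k=0: (−1)^0·6.0000/(6)·0.3443^4·0.9388^0 = +0.014060
  k=1: (−1)^1·6.0000/(2)·0.3443^2·0.9388^2 = -0.313549
d^2_{1,1}(2.4385) = +0.014060 -0.313549 = -0.299489
|D^2_{1,1}|² = |d^2_{1,1}(β)|² = (-0.299489)² = 0.089694 (the z-rotation phases have unit modulus)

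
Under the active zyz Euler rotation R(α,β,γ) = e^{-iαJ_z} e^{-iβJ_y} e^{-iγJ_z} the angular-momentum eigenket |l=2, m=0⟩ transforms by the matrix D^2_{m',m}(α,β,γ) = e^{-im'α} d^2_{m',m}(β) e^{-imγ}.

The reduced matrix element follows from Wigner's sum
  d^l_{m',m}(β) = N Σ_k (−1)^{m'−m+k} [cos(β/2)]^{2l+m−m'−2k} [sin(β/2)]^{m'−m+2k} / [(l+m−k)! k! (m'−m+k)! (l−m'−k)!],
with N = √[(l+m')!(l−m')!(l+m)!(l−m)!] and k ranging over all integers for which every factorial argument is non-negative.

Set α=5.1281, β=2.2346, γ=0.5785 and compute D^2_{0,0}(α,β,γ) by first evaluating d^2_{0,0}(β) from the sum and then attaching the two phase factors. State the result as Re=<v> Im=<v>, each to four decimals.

Re=0.0694 Im=0.0000

First d^2_{0,0}(β=2.2346), then the phase factors e^{-i(0)α} and e^{-i(0)γ}:
Half-angle: c=0.438111, s=0.898921. N=√(2·2·2·2)=4.000000
Admissible k: 0..2 (factorial args all ≥0)
  k=0: (−1)^0·4.0000/(4)·0.4381^4·0.8989^0 = +0.036841
  k=1: (−1)^1·4.0000/(1)·0.4381^2·0.8989^2 = -0.620399
  k=2: (−1)^2·4.0000/(4)·0.4381^0·0.8989^4 = +0.652959
d^2_{0,0}(2.2346) = +0.036841 -0.620399 +0.652959 = +0.069401
Phases: e^{-i·(0)·5.1281}=+1.000000+0.000000i, e^{-i·(0)·0.5785}=+1.000000+0.000000i ⇒ D=+0.069401+0.000000i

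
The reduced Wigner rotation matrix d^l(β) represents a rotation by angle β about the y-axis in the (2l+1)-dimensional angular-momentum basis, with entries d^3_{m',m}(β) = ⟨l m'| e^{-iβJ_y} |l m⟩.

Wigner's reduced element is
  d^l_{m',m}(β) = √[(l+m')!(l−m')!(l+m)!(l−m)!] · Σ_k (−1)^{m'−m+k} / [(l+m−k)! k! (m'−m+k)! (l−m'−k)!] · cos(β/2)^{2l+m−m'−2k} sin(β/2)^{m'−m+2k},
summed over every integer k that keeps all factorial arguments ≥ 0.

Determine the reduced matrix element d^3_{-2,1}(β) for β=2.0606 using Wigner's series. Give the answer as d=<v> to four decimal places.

d^3_{-2,1}(β=2.0606) via Wigner's sum:
c=cos(2.0606/2)=0.514562, s=sin(2.0606/2)=0.857453; N=√[1·120·24·2]=75.894664
The bounds max(0,m−m')=3 and min(l+m,l−m')=4 give 2 terms
  k=3: (−1)^0·75.8947/(12)·0.5146^3·0.8575^3 = +0.543218
  k=4: (−1)^1·75.8947/(24)·0.5146^1·0.8575^5 = -0.754206
d^3_{-2,1}(2.0606) = +0.543218 -0.754206 = -0.210989

d=-0.2110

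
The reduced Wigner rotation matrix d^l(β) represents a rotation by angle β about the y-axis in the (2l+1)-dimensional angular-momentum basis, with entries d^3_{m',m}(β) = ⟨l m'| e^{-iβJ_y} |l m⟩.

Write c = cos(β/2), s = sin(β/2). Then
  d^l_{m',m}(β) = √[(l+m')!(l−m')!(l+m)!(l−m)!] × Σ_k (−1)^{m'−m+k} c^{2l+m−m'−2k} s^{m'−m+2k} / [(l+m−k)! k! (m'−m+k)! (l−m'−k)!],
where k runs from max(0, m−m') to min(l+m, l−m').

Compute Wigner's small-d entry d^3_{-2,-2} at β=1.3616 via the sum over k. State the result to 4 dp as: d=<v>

d^3_{-2,-2}(β=1.3616) via Wigner's sum:
With c≡cos(β/2)=0.777069 and s≡sin(β/2)=0.629415, N=[1·120·1·120]^{1/2}=120.000000
The bounds max(0,m−m')=0 and min(l+m,l−m')=1 give 2 terms
  k=0: (−1)^0·120.0000/(120)·0.7771^6·0.6294^0 = +0.220170
  k=1: (−1)^1·120.0000/(24)·0.7771^4·0.6294^2 = -0.722243
d^3_{-2,-2}(1.3616) = +0.220170 -0.722243 = -0.502073

d=-0.5021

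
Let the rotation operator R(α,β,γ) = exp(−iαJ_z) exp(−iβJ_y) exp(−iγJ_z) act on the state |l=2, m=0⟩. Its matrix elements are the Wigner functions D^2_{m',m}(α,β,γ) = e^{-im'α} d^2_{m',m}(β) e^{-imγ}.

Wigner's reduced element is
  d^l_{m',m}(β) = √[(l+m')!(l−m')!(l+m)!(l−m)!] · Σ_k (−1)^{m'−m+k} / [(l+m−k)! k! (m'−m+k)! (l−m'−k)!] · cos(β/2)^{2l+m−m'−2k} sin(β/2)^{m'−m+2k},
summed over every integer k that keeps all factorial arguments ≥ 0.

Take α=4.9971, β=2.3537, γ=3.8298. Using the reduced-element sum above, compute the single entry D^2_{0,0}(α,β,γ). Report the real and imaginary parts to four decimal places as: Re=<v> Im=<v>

D^2_{0,0}(4.9971,2.3537,3.8298) = e^{-i·0·4.9971}·d^2_{0,0}(2.3537)·e^{-i·0·3.8298}. Compute d first:
c=cos(2.3537/2)=0.383835, s=sin(2.3537/2)=0.923402; N=√[2·2·2·2]=4.000000
k: max(0,(0)−(0))=0 … min(2+(0),2−(0))=2
  k=0: (−1)^0·4.0000/(4)·0.3838^4·0.9234^0 = +0.021706
  k=1: (−1)^1·4.0000/(1)·0.3838^2·0.9234^2 = -0.502494
  k=2: (−1)^2·4.0000/(4)·0.3838^0·0.9234^4 = +0.727047
d^2_{0,0}(2.3537) = +0.021706 -0.502494 +0.727047 = +0.246258
Attach z-rotation phases: D = e^{-i(0)(4.9971)}·(+0.246258)·e^{-i(0)(3.8298)} = +0.246258+0.000000i

Re=0.2463 Im=0.0000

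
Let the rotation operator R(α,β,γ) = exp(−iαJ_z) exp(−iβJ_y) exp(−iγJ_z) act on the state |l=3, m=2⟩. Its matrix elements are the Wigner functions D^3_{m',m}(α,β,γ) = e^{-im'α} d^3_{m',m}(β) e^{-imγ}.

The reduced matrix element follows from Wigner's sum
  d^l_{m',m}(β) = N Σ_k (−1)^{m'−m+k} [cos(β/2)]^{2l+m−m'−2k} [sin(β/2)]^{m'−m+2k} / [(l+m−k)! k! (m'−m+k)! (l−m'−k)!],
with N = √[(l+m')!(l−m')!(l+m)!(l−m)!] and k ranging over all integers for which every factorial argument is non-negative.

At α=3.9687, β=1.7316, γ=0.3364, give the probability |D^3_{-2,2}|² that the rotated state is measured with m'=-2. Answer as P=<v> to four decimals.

First d^3_{-2,2}(β=1.7316), then the phase factors e^{-i(-2)α} and e^{-i(2)γ}:
With c≡cos(β/2)=0.648031 and s≡sin(β/2)=0.761614, N=[1·120·120·1]^{1/2}=120.000000
Admissible k: 4..5 (factorial args all ≥0)
  k=4: (−1)^0·120.0000/(24)·0.6480^2·0.7616^4 = +0.706482
  k=5: (−1)^1·120.0000/(120)·0.6480^0·0.7616^6 = -0.195168
d^3_{-2,2}(1.7316) = +0.706482 -0.195168 = +0.511314
|D^3_{-2,2}|² = |d^3_{-2,2}(β)|² = (+0.511314)² = 0.261442 (the z-rotation phases have unit modulus)

P=0.2614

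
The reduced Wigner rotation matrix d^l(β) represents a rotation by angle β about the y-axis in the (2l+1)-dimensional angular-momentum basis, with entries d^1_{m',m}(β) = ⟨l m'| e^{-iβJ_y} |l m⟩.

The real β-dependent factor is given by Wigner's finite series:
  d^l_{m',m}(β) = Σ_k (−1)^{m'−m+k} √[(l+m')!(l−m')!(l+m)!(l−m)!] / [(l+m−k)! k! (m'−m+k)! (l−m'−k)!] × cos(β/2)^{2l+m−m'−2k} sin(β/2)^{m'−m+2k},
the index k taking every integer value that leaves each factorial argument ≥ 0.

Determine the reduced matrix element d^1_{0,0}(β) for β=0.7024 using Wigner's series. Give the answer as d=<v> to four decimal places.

d^1_{0,0}(β=0.7024) via Wigner's sum:
c=cos(0.7024/2)=0.938961, s=sin(0.7024/2)=0.344025; N=√[1·1·1·1]=1.000000
k: max(0,(0)−(0))=0 … min(1+(0),1−(0))=1
  k=0: (−1)^0·1.0000/(1)·0.9390^2·0.3440^0 = +0.881647
  k=1: (−1)^1·1.0000/(1)·0.9390^0·0.3440^2 = -0.118353
d^1_{0,0}(0.7024) = +0.881647 -0.118353 = +0.763294

d=0.7633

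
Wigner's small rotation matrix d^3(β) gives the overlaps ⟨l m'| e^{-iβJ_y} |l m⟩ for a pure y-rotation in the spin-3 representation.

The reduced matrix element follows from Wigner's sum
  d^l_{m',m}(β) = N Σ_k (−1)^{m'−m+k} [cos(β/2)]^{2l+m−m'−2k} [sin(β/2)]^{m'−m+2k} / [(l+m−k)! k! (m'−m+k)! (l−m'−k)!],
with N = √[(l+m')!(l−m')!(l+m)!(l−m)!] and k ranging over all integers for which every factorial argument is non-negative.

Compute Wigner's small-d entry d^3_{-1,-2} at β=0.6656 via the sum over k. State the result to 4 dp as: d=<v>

d=-0.5929

d^3_{-1,-2}(β=0.6656) via Wigner's sum:
With c≡cos(β/2)=0.945131 and s≡sin(β/2)=0.326691, N=[2·24·1·120]^{1/2}=75.894664
Admissible k: 0..1 (factorial args all ≥0)
  k=0: (−1)^1·75.8947/(24)·0.9451^5·0.3267^1 = -0.779108
  k=1: (−1)^2·75.8947/(12)·0.9451^3·0.3267^3 = +0.186173
d^3_{-1,-2}(0.6656) = -0.779108 +0.186173 = -0.592935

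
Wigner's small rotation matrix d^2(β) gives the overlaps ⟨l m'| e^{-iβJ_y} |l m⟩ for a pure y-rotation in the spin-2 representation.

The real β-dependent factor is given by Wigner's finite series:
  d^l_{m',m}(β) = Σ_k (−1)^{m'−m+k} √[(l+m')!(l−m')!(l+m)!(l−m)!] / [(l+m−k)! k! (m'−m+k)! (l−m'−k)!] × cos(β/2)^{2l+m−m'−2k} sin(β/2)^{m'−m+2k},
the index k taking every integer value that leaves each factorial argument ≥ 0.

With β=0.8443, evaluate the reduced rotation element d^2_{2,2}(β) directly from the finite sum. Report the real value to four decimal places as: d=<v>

d^2_{2,2}(β=0.8443) via Wigner's sum:
With c≡cos(β/2)=0.912210 and s≡sin(β/2)=0.409723, N=[24·1·24·1]^{1/2}=24.000000
Admissible k: 0..0 (factorial args all ≥0)
  k=0: (−1)^0·24.0000/(24)·0.9122^4·0.4097^0 = +0.692436
d^2_{2,2}(0.8443) = +0.692436

d=0.6924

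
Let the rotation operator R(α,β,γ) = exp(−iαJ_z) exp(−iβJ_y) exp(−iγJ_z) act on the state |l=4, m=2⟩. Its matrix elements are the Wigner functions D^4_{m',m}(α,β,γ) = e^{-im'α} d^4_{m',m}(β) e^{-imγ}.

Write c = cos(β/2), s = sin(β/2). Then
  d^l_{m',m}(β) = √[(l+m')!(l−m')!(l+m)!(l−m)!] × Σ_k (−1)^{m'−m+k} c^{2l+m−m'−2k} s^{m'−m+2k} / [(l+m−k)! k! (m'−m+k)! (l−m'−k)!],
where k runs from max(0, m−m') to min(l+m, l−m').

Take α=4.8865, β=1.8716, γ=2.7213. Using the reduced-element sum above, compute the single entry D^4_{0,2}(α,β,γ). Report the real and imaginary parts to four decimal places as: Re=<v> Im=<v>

Re=-0.0927 Im=-0.1036

First d^4_{0,2}(β=1.8716), then the phase factors e^{-i(0)α} and e^{-i(2)γ}:
c=cos(1.8716/2)=0.593175, s=sin(1.8716/2)=0.805074; N=√[24·24·720·2]=910.735966
k: max(0,(2)−(0))=2 … min(4+(2),4−(0))=4
  k=2: (−1)^0·910.7360/(96)·0.5932^6·0.8051^2 = +0.267848
  k=3: (−1)^1·910.7360/(36)·0.5932^4·0.8051^4 = -1.315719
  k=4: (−1)^2·910.7360/(96)·0.5932^2·0.8051^6 = +0.908868
d^4_{0,2}(1.8716) = +0.267848 -1.315719 +0.908868 = -0.139003
Attach z-rotation phases: D = e^{-i(0)(4.8865)}·(-0.139003)·e^{-i(2)(2.7213)} = -0.092719-0.103562i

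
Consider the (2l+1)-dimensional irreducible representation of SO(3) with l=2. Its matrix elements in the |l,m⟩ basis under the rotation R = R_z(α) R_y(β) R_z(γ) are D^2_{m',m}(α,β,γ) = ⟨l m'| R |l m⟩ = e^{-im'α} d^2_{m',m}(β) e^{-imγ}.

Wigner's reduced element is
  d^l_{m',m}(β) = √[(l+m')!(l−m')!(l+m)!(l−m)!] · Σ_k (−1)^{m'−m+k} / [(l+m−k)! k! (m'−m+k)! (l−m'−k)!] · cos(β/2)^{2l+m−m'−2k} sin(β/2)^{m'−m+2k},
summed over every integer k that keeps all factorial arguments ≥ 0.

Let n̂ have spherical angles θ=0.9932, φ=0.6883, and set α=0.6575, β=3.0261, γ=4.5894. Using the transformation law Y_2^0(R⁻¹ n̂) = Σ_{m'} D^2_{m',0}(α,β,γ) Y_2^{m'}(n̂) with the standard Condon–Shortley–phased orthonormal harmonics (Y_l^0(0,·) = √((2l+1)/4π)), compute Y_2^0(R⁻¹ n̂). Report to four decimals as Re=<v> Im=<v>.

Need the full column D^2_{m',0} for m'=−2..2 at α=0.6575, β=3.0261, γ=4.5894.
cos(β/2)=0.057714, sin(β/2)=0.998333
d^2_{-2,0}: single k=2 term ⇒ +0.008132;  D = +0.002058+0.007867i
d^2_{-1,0}: k∈[1..2] ⇒ +0.000470 -0.140665 = -0.140195;  D = -0.110967-0.085679i
d^2_{0,0}: k∈[0..2] ⇒ +0.000011 -0.013279 +0.993349 = +0.980081;  D = +0.980081+0.000000i
d^2_{1,0}: k∈[0..1] ⇒ -0.000470 +0.140665 = +0.140195;  D = +0.110967-0.085679i
d^2_{2,0}: single k=0 term ⇒ +0.008132;  D = +0.002058-0.007867i
Y_2^{m'}(θ=0.9932,φ=0.6883) and Σ D·Y over m':
  (+0.0021+0.0079i)·(+0.0523-0.2660i)  (-0.1110-0.0857i)·(+0.2729-0.2245i)  (+0.9801+0.0000i)·(-0.0333+0.0000i)  (+0.1110-0.0857i)·(-0.2729-0.2245i)  (+0.0021-0.0079i)·(+0.0523+0.2660i)
Y_2^0(R⁻¹ n̂) = -0.127285+0.000000i

Re=-0.1273 Im=0.0000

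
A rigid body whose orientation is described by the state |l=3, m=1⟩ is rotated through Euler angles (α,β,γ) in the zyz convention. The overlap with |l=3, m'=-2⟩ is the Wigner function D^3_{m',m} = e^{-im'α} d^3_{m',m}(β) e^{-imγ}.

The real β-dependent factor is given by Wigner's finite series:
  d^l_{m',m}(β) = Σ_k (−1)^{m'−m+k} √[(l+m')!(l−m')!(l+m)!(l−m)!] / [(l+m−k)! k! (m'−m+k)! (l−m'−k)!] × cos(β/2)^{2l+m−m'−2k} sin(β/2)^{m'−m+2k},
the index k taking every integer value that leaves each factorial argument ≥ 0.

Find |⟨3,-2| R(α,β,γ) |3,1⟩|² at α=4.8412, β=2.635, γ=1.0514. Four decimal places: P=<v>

D^3_{-2,1}(4.8412,2.635,1.0514) = e^{-i·-2·4.8412}·d^3_{-2,1}(2.635)·e^{-i·1·1.0514}. Compute d first:
c=cos(2.635/2)=0.250596, s=sin(2.635/2)=0.968092; N=√[1·120·24·2]=75.894664
k: max(0,(1)−(-2))=3 … min(3+(1),3−(-2))=4
  k=3: (−1)^0·75.8947/(12)·0.2506^3·0.9681^3 = +0.090303
  k=4: (−1)^1·75.8947/(24)·0.2506^1·0.9681^5 = -0.673841
d^3_{-2,1}(2.635) = +0.090303 -0.673841 = -0.583537
|D^3_{-2,1}|² = |d^3_{-2,1}(β)|² = (-0.583537)² = 0.340516 (the z-rotation phases have unit modulus)

P=0.3405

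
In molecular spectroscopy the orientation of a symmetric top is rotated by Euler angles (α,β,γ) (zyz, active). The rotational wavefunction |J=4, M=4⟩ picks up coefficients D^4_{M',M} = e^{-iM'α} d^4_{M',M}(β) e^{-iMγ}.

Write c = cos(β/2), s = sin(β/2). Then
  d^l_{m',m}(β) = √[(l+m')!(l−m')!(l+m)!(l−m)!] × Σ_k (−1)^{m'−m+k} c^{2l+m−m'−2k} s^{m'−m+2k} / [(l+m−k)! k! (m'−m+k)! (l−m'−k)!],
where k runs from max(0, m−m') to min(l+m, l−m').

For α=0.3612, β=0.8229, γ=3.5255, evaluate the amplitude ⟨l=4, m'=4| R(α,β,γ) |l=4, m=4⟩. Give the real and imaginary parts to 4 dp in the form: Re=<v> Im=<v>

First d^4_{4,4}(β=0.8229), then the phase factors e^{-i(4)α} and e^{-i(4)γ}:
Half-angle: c=0.916542, s=0.399939. N=√(40320·1·40320·1)=40320.000000
k: max(0,(4)−(4))=0 … min(4+(4),4−(4))=0
  k=0: (−1)^0·40320.0000/(40320)·0.9165^8·0.3999^0 = +0.497988
d^4_{4,4}(0.8229) = +0.497988
Phases: e^{-i·(4)·0.3612}=+0.125663-0.992073i, e^{-i·(4)·3.5255}=+0.035160-0.999382i ⇒ D=-0.491534-0.079910i

Re=-0.4915 Im=-0.0799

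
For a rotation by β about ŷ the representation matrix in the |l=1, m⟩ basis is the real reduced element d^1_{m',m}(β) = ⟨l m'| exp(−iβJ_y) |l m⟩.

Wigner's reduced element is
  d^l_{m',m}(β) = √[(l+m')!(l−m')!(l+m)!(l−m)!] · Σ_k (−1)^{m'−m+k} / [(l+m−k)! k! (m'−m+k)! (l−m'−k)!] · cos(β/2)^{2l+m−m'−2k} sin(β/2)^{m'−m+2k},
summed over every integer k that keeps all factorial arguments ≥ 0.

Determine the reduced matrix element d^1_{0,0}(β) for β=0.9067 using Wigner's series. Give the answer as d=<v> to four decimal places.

d=0.6163

d^1_{0,0}(β=0.9067) via Wigner's sum:
Half-angle: c=0.898985, s=0.437980. N=√(1·1·1·1)=1.000000
k∈{0,1} keeps every argument non-negative
  k=0: (−1)^0·1.0000/(1)·0.8990^2·0.4380^0 = +0.808174
  k=1: (−1)^1·1.0000/(1)·0.8990^0·0.4380^2 = -0.191826
d^1_{0,0}(0.9067) = +0.808174 -0.191826 = +0.616348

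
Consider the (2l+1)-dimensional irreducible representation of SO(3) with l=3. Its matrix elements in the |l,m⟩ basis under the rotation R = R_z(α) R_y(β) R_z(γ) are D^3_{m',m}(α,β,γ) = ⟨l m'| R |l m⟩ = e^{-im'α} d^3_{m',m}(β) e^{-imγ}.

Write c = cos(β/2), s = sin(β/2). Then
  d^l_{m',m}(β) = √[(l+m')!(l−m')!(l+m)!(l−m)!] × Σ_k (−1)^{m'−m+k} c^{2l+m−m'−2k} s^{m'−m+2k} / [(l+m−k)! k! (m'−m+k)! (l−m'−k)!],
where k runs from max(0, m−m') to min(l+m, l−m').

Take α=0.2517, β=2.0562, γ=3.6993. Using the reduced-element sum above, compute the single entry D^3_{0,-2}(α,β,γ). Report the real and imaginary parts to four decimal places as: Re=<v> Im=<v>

Re=-0.2198 Im=-0.4489

First d^3_{0,-2}(β=2.0562), then the phase factors e^{-i(0)α} and e^{-i(-2)γ}:
Half-angle: c=0.516447, s=0.856319. N=√(6·6·1·120)=65.726707
Admissible k: 0..1 (factorial args all ≥0)
  k=0: (−1)^2·65.7267/(12)·0.5164^4·0.8563^2 = +0.285716
  k=1: (−1)^3·65.7267/(12)·0.5164^2·0.8563^4 = -0.785515
d^3_{0,-2}(2.0562) = +0.285716 -0.785515 = -0.499799
D = (+1.000000+0.000000i)·(-0.499799)·(+0.439805+0.898093i) = -0.219814-0.448867i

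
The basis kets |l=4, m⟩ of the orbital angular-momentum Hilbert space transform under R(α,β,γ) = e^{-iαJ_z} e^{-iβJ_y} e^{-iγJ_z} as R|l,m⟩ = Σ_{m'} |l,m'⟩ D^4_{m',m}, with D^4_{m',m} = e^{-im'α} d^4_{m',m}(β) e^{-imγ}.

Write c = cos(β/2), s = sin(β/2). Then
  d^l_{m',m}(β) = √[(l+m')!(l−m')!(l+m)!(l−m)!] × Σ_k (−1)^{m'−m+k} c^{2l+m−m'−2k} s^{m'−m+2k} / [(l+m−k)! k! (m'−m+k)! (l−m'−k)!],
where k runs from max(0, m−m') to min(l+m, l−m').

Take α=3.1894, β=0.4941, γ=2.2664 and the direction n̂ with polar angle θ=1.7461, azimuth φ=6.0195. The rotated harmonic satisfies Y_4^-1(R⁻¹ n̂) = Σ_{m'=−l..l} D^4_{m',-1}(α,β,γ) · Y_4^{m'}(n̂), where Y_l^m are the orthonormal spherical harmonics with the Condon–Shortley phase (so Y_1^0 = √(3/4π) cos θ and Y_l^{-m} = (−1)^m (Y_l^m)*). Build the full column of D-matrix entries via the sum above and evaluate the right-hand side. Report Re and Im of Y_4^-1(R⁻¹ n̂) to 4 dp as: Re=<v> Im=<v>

Re=0.0994 Im=-0.0529

Need the full column D^4_{m',-1} for m'=−4..4 at α=3.1894, β=0.4941, γ=2.2664.
cos(β/2)=0.969638, sin(β/2)=0.244545
d^4_{-4,-1}: single k=3 term ⇒ +0.093803;  D = -0.072704+0.059271i
d^4_{-3,-1}: k∈[2..3] ⇒ +0.394498 -0.041821 = +0.352677;  D = +0.262389-0.235655i
d^4_{-2,-1}: k∈[1..3] ⇒ +0.836107 -0.265906 +0.011275 = +0.581476;  D = -0.413552+0.408766i
d^4_{-1,-1}: k∈[0..3] ⇒ +0.781407 -0.745530 +0.094840 -0.002011 = +0.128706;  D = +0.087108-0.094749i
d^4_{0,-1}: k∈[0..3] ⇒ -0.881334 +0.336348 -0.021394 +0.000227 = -0.566153;  D = +0.362819-0.434617i
d^4_{1,-1}: k∈[0..3] ⇒ +0.497020 -0.094840 +0.003016 -0.000013 = +0.405183;  D = +0.244500-0.323100i
d^4_{2,-1}: k∈[0..2] ⇒ -0.177271 +0.016913 -0.000215 = -0.160573;  D = +0.090665-0.132528i
d^4_{3,-1}: k∈[0..1] ⇒ +0.041821 -0.001596 = +0.040225;  D = +0.021100-0.034246i
d^4_{4,-1}: single k=0 term ⇒ -0.005966;  D = +0.002883-0.005223i
Y_4^{m'}(θ=1.7461,φ=6.0195) and Σ D·Y over m':
  (-0.0727+0.0593i)·(+0.2053+0.3618i)  (+0.2624-0.2357i)·(-0.1465-0.1482i)  (-0.4136+0.4088i)·(-0.2206-0.1285i)  (+0.0871-0.0947i)·(+0.2186+0.0590i)  (+0.3628-0.4346i)·(+0.2242+0.0000i)  (+0.2445-0.3231i)·(-0.2186+0.0590i)  (+0.0907-0.1325i)·(-0.2206+0.1285i)  (+0.0211-0.0342i)·(+0.1465-0.1482i)  (+0.0029-0.0052i)·(+0.2053-0.3618i)
Y_4^-1(R⁻¹ n̂) = +0.099359-0.052887i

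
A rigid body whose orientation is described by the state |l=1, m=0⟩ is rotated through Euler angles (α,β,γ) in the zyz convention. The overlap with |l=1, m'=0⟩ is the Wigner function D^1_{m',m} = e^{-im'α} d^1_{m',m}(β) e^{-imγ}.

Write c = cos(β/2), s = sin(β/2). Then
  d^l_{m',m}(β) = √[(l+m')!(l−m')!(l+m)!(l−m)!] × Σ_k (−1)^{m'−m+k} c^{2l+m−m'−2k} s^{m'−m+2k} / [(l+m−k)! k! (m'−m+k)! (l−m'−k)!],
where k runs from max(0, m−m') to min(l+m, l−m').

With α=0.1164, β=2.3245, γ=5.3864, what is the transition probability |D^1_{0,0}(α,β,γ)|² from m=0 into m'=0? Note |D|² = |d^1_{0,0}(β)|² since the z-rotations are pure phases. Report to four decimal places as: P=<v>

P=0.4683

First d^1_{0,0}(β=2.3245), then the phase factors e^{-i(0)α} and e^{-i(0)γ}:
Half-angle: c=0.397276, s=0.917699. N=√(1·1·1·1)=1.000000
k: max(0,(0)−(0))=0 … min(1+(0),1−(0))=1
  k=0: (−1)^0·1.0000/(1)·0.3973^2·0.9177^0 = +0.157828
  k=1: (−1)^1·1.0000/(1)·0.3973^0·0.9177^2 = -0.842172
d^1_{0,0}(2.3245) = +0.157828 -0.842172 = -0.684344
|D^1_{0,0}|² = |d^1_{0,0}(β)|² = (-0.684344)² = 0.468327 (the z-rotation phases have unit modulus)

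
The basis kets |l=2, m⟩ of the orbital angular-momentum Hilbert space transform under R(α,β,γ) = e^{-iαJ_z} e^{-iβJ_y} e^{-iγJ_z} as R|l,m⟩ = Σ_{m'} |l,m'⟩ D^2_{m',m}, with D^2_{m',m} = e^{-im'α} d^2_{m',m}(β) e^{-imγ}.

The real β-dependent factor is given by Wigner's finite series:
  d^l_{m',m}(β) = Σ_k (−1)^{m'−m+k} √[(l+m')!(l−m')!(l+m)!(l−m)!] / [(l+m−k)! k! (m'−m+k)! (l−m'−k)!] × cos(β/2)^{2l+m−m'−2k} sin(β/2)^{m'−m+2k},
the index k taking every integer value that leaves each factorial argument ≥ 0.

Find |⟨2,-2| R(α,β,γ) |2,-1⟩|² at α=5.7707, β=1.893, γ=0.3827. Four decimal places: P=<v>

P=0.1050

D^2_{-2,-1}(5.7707,1.893,0.3827) = e^{-i·-2·5.7707}·d^2_{-2,-1}(1.893)·e^{-i·-1·0.3827}. Compute d first:
Half-angle: c=0.584526, s=0.811375. N=√(1·24·1·6)=12.000000
k∈{1} keeps every argument non-negative
  k=1: (−1)^0·12.0000/(6)·0.5845^3·0.8114^1 = +0.324089
d^2_{-2,-1}(1.893) = +0.324089
|D^2_{-2,-1}|² = |d^2_{-2,-1}(β)|² = (+0.324089)² = 0.105034 (the z-rotation phases have unit modulus)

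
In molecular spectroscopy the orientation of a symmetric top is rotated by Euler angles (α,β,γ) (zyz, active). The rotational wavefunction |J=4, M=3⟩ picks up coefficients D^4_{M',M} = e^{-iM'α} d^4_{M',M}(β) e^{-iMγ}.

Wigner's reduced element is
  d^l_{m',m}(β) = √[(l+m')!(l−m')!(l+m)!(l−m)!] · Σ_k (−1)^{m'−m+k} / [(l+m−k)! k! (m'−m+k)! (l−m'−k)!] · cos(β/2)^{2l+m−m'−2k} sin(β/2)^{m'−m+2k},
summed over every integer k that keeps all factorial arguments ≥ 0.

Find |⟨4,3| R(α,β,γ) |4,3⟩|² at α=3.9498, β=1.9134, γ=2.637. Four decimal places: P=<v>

First d^4_{3,3}(β=1.9134), then the phase factors e^{-i(3)α} and e^{-i(3)γ}:
c=cos(1.9134/2)=0.576220, s=sin(1.9134/2)=0.817294; N=√[5040·1·5040·1]=5040.000000
The bounds max(0,m−m')=0 and min(l+m,l−m')=1 give 2 terms
  k=0: (−1)^0·5040.0000/(5040)·0.5762^8·0.8173^0 = +0.012154
  k=1: (−1)^1·5040.0000/(720)·0.5762^6·0.8173^2 = -0.171154
d^4_{3,3}(1.9134) = +0.012154 -0.171154 = -0.159000
|D^4_{3,3}|² = |d^4_{3,3}(β)|² = (-0.159000)² = 0.025281 (the z-rotation phases have unit modulus)

P=0.0253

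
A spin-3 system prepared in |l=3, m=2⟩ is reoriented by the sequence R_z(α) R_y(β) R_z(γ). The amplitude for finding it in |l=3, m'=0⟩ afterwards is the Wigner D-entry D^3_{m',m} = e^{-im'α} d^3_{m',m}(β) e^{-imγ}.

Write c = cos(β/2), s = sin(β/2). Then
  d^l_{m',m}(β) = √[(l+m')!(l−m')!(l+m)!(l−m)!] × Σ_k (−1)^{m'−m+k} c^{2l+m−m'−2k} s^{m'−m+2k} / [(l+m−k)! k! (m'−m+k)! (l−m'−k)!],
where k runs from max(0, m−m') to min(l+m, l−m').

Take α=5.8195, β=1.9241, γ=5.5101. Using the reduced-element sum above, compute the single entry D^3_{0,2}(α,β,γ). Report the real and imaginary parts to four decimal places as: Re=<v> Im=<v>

First d^3_{0,2}(β=1.9241), then the phase factors e^{-i(0)α} and e^{-i(2)γ}:
Half-angle: c=0.571839, s=0.820366. N=√(6·6·120·1)=65.726707
Admissible k: 2..3 (factorial args all ≥0)
  k=2: (−1)^0·65.7267/(12)·0.5718^4·0.8204^2 = +0.394159
  k=3: (−1)^1·65.7267/(12)·0.5718^2·0.8204^4 = -0.811220
d^3_{0,2}(1.9241) = +0.394159 -0.811220 = -0.417060
D = (+1.000000+0.000000i)·(-0.417060)·(+0.024623+0.999697i) = -0.010269-0.416934i

Re=-0.0103 Im=-0.4169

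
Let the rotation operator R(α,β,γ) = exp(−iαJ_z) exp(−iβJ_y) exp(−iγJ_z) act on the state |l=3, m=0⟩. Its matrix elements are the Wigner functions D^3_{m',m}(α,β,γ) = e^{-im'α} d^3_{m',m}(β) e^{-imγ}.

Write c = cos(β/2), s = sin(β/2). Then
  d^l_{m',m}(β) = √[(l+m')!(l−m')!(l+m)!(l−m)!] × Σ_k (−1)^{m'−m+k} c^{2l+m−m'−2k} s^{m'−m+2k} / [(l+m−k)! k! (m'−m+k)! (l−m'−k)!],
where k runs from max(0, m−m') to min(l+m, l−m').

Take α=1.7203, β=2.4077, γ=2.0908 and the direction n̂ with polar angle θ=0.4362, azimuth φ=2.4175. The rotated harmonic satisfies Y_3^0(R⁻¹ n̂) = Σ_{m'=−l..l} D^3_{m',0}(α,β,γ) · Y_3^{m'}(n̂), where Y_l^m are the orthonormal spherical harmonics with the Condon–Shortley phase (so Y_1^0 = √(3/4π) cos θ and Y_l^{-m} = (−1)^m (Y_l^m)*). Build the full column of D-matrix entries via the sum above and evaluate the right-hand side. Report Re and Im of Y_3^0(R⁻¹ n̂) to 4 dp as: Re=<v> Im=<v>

Need the full column D^3_{m',0} for m'=−3..3 at α=1.7203, β=2.4077, γ=2.0908.
cos(β/2)=0.358767, sin(β/2)=0.933427
d^3_{-3,0}: single k=3 term ⇒ +0.167955;  D = +0.072829-0.151343i
d^3_{-2,0}: k∈[2..3] ⇒ +0.079062 -0.535189 = -0.456126;  D = +0.435888+0.134362i
d^3_{-1,0}: k∈[1..3] ⇒ +0.019219 -0.390292 +0.880654 = +0.509581;  D = -0.075901+0.503896i
d^3_{0,0}: k∈[0..3] ⇒ +0.002132 -0.129913 +0.879405 -0.661428 = +0.090196;  D = +0.090196+0.000000i
d^3_{1,0}: k∈[0..2] ⇒ -0.019219 +0.390292 -0.880654 = -0.509581;  D = +0.075901+0.503896i
d^3_{2,0}: k∈[0..1] ⇒ +0.079062 -0.535189 = -0.456126;  D = +0.435888-0.134362i
d^3_{3,0}: single k=0 term ⇒ -0.167955;  D = -0.072829-0.151343i
Y_3^{m'}(θ=0.4362,φ=2.4175) and Σ D·Y over m':
  (+0.0728-0.1513i)·(+0.0178-0.0259i)  (+0.4359+0.1344i)·(+0.0202+0.1641i)  (-0.0759+0.5039i)·(-0.3178-0.2811i)  (+0.0902+0.0000i)·(+0.3746+0.0000i)  (+0.0759+0.5039i)·(+0.3178-0.2811i)  (+0.4359-0.1344i)·(+0.0202-0.1641i)  (-0.0728-0.1513i)·(-0.0178-0.0259i)
Y_3^0(R⁻¹ n̂) = +0.333580+0.000000i

Re=0.3336 Im=0.0000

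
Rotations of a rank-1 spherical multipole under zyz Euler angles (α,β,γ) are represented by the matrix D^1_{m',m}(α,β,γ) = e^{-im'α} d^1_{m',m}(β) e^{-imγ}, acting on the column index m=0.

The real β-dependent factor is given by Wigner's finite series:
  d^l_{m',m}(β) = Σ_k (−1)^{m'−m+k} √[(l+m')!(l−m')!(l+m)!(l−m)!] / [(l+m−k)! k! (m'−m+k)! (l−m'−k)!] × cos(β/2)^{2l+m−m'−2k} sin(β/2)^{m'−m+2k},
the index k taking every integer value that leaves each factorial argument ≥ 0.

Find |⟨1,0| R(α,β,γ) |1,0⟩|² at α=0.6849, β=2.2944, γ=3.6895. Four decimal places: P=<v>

First d^1_{0,0}(β=2.2944), then the phase factors e^{-i(0)α} and e^{-i(0)γ}:
With c≡cos(β/2)=0.411042 and s≡sin(β/2)=0.911617, N=[1·1·1·1]^{1/2}=1.000000
k: max(0,(0)−(0))=0 … min(1+(0),1−(0))=1
  k=0: (−1)^0·1.0000/(1)·0.4110^2·0.9116^0 = +0.168955
  k=1: (−1)^1·1.0000/(1)·0.4110^0·0.9116^2 = -0.831045
d^1_{0,0}(2.2944) = +0.168955 -0.831045 = -0.662090
|D^1_{0,0}|² = |d^1_{0,0}(β)|² = (-0.662090)² = 0.438363 (the z-rotation phases have unit modulus)

P=0.4384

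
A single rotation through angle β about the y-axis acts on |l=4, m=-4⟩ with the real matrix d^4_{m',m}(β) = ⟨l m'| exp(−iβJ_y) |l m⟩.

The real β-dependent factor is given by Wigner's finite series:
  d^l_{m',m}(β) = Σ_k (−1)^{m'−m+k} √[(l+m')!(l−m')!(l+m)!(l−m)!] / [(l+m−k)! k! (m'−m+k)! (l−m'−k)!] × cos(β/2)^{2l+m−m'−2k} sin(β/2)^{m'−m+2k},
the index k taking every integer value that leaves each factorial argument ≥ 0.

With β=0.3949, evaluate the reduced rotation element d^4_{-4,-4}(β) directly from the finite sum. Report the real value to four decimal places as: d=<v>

d^4_{-4,-4}(β=0.3949) via Wigner's sum:
Half-angle: c=0.980570, s=0.196170. N=√(1·40320·1·40320)=40320.000000
Admissible k: 0..0 (factorial args all ≥0)
  k=0: (−1)^0·40320.0000/(40320)·0.9806^8·0.1962^0 = +0.854730
d^4_{-4,-4}(0.3949) = +0.854730

d=0.8547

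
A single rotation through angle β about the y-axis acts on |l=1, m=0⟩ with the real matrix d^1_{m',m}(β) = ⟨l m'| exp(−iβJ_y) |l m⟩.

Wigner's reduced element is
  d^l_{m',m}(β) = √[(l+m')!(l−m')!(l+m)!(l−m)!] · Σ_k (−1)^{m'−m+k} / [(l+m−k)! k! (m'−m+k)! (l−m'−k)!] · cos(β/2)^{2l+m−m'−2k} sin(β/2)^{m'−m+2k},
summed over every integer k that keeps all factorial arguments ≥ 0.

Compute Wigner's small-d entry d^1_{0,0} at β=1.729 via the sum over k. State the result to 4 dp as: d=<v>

d^1_{0,0}(β=1.729) via Wigner's sum:
c=cos(1.729/2)=0.649021, s=sin(1.729/2)=0.760771; N=√[1·1·1·1]=1.000000
Admissible k: 0..1 (factorial args all ≥0)
  k=0: (−1)^0·1.0000/(1)·0.6490^2·0.7608^0 = +0.421228
  k=1: (−1)^1·1.0000/(1)·0.6490^0·0.7608^2 = -0.578772
d^1_{0,0}(1.729) = +0.421228 -0.578772 = -0.157545

d=-0.1575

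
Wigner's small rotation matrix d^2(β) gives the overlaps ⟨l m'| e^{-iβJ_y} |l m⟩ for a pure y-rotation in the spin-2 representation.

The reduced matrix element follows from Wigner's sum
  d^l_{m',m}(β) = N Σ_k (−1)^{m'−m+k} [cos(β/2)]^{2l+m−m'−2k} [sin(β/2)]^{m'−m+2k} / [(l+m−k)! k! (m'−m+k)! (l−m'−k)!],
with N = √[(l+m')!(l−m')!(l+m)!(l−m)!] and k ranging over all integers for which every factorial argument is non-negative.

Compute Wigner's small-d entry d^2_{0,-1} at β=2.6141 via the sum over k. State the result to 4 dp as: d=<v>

d^2_{0,-1}(β=2.6141) via Wigner's sum:
c=cos(2.6141/2)=0.260699, s=sin(2.6141/2)=0.965420; N=√[2·2·1·6]=4.898979
k: max(0,(-1)−(0))=0 … min(2+(-1),2−(0))=1
  k=0: (−1)^1·4.8990/(2)·0.2607^3·0.9654^1 = -0.041900
  k=1: (−1)^2·4.8990/(2)·0.2607^1·0.9654^3 = +0.574598
d^2_{0,-1}(2.6141) = -0.041900 +0.574598 = +0.532698

d=0.5327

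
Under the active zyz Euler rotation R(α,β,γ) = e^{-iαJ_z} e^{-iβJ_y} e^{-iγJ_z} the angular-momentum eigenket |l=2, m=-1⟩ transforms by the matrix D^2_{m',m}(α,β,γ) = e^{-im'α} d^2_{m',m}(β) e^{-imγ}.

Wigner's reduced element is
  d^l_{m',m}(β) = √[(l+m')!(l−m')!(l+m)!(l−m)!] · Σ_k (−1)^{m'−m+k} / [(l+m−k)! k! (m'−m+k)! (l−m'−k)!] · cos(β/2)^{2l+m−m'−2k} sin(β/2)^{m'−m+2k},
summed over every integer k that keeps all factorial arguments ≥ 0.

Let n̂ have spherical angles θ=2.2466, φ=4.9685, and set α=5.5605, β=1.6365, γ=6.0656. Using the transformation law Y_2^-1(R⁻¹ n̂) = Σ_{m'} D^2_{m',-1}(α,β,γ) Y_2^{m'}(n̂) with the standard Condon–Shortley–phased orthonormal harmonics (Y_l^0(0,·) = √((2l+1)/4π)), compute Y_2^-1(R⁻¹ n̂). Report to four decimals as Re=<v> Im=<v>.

Need the full column D^2_{m',-1} for m'=−2..2 at α=5.5605, β=1.6365, γ=6.0656.
cos(β/2)=0.683500, sin(β/2)=0.729951
d^2_{-2,-1}: single k=1 term ⇒ +0.466164;  D = -0.042901-0.464186i
d^2_{-1,-1}: k∈[0..1] ⇒ +0.218249 -0.746767 = -0.528517;  D = -0.311598+0.426893i
d^2_{0,-1}: k∈[0..1] ⇒ -0.570932 +0.651171 = +0.080239;  D = +0.078347-0.017321i
d^2_{1,-1}: k∈[0..1] ⇒ +0.746767 -0.283906 = +0.462861;  D = +0.405062+0.223976i
d^2_{2,-1}: single k=0 term ⇒ -0.531679;  D = -0.178816-0.500706i
Y_2^{m'}(θ=2.2466,φ=4.9685) and Σ D·Y over m':
  (-0.0429-0.4642i)·(-0.2050+0.1152i)  (-0.3116+0.4269i)·(-0.0955-0.3647i)  (+0.0783-0.0173i)·(+0.0548+0.0000i)  (+0.4051+0.2240i)·(+0.0955-0.3647i)  (-0.1788-0.5007i)·(-0.2050-0.1152i)
Y_2^-1(R⁻¹ n̂) = +0.351371+0.159003i

Re=0.3514 Im=0.1590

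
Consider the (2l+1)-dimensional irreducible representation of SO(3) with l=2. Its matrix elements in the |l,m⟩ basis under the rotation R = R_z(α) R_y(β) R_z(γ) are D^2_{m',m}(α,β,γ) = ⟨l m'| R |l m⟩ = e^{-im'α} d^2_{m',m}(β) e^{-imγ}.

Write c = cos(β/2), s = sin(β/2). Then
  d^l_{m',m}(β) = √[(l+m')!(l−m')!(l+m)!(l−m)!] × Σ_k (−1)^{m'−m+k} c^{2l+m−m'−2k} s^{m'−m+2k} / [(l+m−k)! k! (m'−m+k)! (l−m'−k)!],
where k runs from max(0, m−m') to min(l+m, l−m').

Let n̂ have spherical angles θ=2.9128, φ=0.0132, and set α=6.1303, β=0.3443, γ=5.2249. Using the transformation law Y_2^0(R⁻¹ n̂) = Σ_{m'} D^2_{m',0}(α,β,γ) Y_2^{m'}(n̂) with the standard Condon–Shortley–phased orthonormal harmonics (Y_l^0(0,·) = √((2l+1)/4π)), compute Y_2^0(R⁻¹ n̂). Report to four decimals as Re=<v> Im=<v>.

Re=0.3543 Im=0.0000

Need the full column D^2_{m',0} for m'=−2..2 at α=6.1303, β=0.3443, γ=5.2249.
cos(β/2)=0.985219, sin(β/2)=0.171301
d^2_{-2,0}: single k=2 term ⇒ +0.069769;  D = +0.066532-0.021002i
d^2_{-1,0}: k∈[1..2] ⇒ +0.401267 -0.012131 = +0.389136;  D = +0.384597-0.059262i
d^2_{0,0}: k∈[0..2] ⇒ +0.942173 -0.113932 +0.000861 = +0.829102;  D = +0.829102+0.000000i
d^2_{1,0}: k∈[0..1] ⇒ -0.401267 +0.012131 = -0.389136;  D = -0.384597-0.059262i
d^2_{2,0}: single k=0 term ⇒ +0.069769;  D = +0.066532+0.021002i
Y_2^{m'}(θ=2.9128,φ=0.0132) and Σ D·Y over m':
  (+0.0665-0.0210i)·(+0.0199-0.0005i)  (+0.3846-0.0593i)·(-0.1706+0.0023i)  (+0.8291+0.0000i)·(+0.5821+0.0000i)  (-0.3846-0.0593i)·(+0.1706+0.0023i)  (+0.0665+0.0210i)·(+0.0199+0.0005i)
Y_2^0(R⁻¹ n̂) = +0.354268+0.000000i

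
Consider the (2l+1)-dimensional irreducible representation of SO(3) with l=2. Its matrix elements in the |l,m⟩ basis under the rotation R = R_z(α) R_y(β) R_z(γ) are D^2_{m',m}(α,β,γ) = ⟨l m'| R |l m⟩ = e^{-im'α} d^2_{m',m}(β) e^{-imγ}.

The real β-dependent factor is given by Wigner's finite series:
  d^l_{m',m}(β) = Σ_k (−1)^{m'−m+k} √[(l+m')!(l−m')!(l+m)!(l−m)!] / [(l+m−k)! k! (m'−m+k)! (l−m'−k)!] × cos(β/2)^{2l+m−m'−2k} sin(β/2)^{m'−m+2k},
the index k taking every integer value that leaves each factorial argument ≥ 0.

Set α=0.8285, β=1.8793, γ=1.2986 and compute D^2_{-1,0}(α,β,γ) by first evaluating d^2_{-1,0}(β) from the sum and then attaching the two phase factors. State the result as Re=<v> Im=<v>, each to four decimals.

Re=-0.2395 Im=-0.2611

First d^2_{-1,0}(β=1.8793), then the phase factors e^{-i(-1)α} and e^{-i(0)γ}:
Half-angle: c=0.590071, s=0.807352. N=√(1·6·2·2)=4.898979
k∈{1,2} keeps every argument non-negative
  k=1: (−1)^0·4.8990/(2)·0.5901^3·0.8074^1 = +0.406303
  k=2: (−1)^1·4.8990/(2)·0.5901^1·0.8074^3 = -0.760620
d^2_{-1,0}(1.8793) = +0.406303 -0.760620 = -0.354317
Phases: e^{-i·(-1)·0.8285}=+0.675982+0.736918i, e^{-i·(0)·1.2986}=+1.000000+0.000000i ⇒ D=-0.239512-0.261103i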